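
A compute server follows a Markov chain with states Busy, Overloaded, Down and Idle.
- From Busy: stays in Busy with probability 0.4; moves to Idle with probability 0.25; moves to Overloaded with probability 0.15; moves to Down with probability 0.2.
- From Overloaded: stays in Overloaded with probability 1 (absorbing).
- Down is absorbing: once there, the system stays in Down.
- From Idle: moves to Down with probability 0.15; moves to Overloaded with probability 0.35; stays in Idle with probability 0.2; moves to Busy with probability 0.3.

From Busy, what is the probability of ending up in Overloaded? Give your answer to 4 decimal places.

Let h(s) be the probability of absorption at Overloaded starting from transient state s. Then h(Overloaded) = 1 and h(Down) = 0. By first-step analysis:
h(Busy) = 0.4·h(Busy) + 0.15·1 + 0.2·0 + 0.25·h(Idle)
h(Idle) = 0.3·h(Busy) + 0.35·1 + 0.15·0 + 0.2·h(Idle)
Solving: h(Busy) = 0.5123, h(Idle) = 0.6296.
Starting from Busy, the probability is 0.5123.

0.5123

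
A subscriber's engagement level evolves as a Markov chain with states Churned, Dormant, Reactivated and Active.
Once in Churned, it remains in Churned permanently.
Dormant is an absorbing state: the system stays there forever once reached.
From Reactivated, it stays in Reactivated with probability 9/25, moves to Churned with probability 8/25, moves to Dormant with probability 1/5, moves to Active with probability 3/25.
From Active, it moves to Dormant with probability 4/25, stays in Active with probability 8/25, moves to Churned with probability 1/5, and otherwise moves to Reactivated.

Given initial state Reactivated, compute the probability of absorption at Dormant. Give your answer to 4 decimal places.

Let h(s) be the probability of absorption at Dormant starting from transient state s. Then h(Dormant) = 1 and h(Churned) = 0. By first-step analysis:
h(Reactivated) = 0.32·0 + 0.2·1 + 0.36·h(Reactivated) + 0.12·h(Active)
h(Active) = 0.2·0 + 0.16·1 + 0.32·h(Reactivated) + 0.32·h(Active)
Solving: h(Reactivated) = 0.3911, h(Active) = 0.4194.
Starting from Reactivated, the probability is 0.3911.

0.3911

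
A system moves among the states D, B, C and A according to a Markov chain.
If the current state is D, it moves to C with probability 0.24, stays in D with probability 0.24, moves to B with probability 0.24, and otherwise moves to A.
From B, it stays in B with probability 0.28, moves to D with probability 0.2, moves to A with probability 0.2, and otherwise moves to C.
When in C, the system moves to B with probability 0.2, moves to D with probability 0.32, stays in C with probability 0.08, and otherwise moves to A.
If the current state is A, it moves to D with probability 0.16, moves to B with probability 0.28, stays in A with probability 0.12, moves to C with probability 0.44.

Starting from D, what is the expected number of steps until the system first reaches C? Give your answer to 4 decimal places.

3.2739

Let t(s) be the expected number of steps to first reach C from state s, with t(C) = 0. Conditioning on the first step:
t(D) = 1 + 0.24·t(D) + 0.24·t(B) + 0.28·t(A)
t(B) = 1 + 0.2·t(D) + 0.28·t(B) + 0.2·t(A)
t(A) = 1 + 0.16·t(D) + 0.28·t(B) + 0.12·t(A)
Solving: t(D) = 3.2739, t(B) = 3.0488, t(A) = 2.7017.
Expected steps from D to C: 3.2739.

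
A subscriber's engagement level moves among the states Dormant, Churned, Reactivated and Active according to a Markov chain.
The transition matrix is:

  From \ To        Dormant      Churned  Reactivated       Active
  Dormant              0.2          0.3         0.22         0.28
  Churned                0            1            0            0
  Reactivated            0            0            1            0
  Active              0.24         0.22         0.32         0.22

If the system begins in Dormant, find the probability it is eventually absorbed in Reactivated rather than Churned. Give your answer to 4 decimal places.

Let h(s) be the probability of absorption at Reactivated starting from transient state s. Then h(Reactivated) = 1 and h(Churned) = 0. By first-step analysis:
h(Dormant) = 0.2·h(Dormant) + 0.3·0 + 0.22·1 + 0.28·h(Active)
h(Active) = 0.24·h(Dormant) + 0.22·0 + 0.32·1 + 0.22·h(Active)
Solving: h(Dormant) = 0.4691, h(Active) = 0.5546.
Starting from Dormant, the probability is 0.4691.

0.4691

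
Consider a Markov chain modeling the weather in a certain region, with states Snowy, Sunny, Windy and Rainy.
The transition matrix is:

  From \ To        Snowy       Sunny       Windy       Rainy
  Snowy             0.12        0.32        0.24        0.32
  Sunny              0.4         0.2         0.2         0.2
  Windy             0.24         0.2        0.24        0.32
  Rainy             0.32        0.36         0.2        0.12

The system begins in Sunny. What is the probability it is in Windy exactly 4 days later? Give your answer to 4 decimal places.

Propagate the distribution vector 4 days from Sunny.
After 0 days: (0.0000, 1.0000, 0.0000, 0.0000)
After 1 day: (0.4000, 0.2000, 0.2000, 0.2000)
After 2 days: (0.2400, 0.2800, 0.2240, 0.2560)
After 3 days: (0.2765, 0.2698, 0.2186, 0.2352)
After 4 days: (0.2688, 0.2708, 0.2198, 0.2406)
P(in Windy after 4 days) = 0.2198

0.2198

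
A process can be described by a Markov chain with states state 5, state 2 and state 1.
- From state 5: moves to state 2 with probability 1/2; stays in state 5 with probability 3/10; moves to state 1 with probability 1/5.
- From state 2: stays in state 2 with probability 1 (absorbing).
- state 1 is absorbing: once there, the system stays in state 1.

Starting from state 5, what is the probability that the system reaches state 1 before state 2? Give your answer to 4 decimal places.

Let h(s) be the probability of absorption at state 1 starting from transient state s. Then h(state 1) = 1 and h(state 2) = 0. By first-step analysis:
h(state 5) = 0.3·h(state 5) + 0.5·0 + 0.2·1
Solving: h(state 5) = 0.2857.
Starting from state 5, the probability is 0.2857.

0.2857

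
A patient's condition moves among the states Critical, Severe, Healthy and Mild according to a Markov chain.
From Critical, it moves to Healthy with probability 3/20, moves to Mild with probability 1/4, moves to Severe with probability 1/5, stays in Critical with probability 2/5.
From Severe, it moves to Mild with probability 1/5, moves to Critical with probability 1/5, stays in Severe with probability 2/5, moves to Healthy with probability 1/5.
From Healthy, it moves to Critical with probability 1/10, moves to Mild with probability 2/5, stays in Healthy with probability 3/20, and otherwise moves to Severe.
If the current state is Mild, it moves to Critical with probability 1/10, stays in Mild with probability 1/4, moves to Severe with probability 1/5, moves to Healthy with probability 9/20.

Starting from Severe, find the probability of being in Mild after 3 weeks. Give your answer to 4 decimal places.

0.2690

Propagate the distribution vector 3 weeks from Severe.
After 0 weeks: (0.0000, 1.0000, 0.0000, 0.0000)
After 1 week: (0.2000, 0.4000, 0.2000, 0.2000)
After 2 weeks: (0.2000, 0.3100, 0.2300, 0.2600)
After 3 weeks: (0.1910, 0.2965, 0.2435, 0.2690)
P(in Mild after 3 weeks) = 0.2690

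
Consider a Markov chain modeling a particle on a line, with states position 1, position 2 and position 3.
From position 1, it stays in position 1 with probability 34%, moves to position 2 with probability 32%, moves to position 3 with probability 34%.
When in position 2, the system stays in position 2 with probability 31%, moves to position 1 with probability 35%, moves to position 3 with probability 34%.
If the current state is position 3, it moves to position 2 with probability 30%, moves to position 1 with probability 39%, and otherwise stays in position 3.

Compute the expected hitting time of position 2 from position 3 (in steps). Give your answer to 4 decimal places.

Let t(s) be the expected number of steps to first reach position 2 from state s, with t(position 2) = 0. Conditioning on the first step:
t(position 1) = 1 + 0.34·t(position 1) + 0.34·t(position 3)
t(position 3) = 1 + 0.39·t(position 1) + 0.31·t(position 3)
Solving: t(position 1) = 3.1908, t(position 3) = 3.2528.
Expected steps from position 3 to position 2: 3.2528.

3.2528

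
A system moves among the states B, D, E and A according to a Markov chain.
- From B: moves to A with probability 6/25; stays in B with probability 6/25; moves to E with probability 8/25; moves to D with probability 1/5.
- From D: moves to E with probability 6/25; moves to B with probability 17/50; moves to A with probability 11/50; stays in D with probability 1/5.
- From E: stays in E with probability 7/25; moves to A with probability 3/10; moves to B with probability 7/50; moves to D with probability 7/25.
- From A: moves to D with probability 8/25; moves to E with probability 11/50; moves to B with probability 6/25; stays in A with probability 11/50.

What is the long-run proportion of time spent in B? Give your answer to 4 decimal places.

0.2386

Let the stationary distribution be π with π = πP and π_1 + π_2 + π_3 + π_4 = 1.
π_1 = 0.24·π_1 + 0.34·π_2 + 0.14·π_3 + 0.24·π_4
π_2 = 0.2·π_1 + 0.2·π_2 + 0.28·π_3 + 0.32·π_4
π_3 = 0.32·π_1 + 0.24·π_2 + 0.28·π_3 + 0.22·π_4
Solving with the normalization constraint gives π = (0.2386, 0.2507, 0.2648, 0.2460).
So the stationary probability of B is 0.2386.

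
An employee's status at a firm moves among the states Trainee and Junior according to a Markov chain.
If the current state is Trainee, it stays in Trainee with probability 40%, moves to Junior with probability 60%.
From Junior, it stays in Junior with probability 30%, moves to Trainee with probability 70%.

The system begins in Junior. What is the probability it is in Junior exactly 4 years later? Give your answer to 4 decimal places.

0.4659

Propagate the distribution vector 4 years from Junior.
After 0 years: (0.0000, 1.0000)
After 1 year: (0.7000, 0.3000)
After 2 years: (0.4900, 0.5100)
After 3 years: (0.5530, 0.4470)
After 4 years: (0.5341, 0.4659)
P(in Junior after 4 years) = 0.4659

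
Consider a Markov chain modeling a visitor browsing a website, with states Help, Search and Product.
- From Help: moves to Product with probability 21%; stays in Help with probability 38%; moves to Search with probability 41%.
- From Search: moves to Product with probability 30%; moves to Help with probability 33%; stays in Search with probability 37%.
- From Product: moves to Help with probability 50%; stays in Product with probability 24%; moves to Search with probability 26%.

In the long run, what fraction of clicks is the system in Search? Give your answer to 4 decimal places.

0.3582

Let the stationary distribution be π with π = πP and π_1 + π_2 + π_3 = 1.
π_1 = 0.38·π_1 + 0.33·π_2 + 0.5·π_3
π_2 = 0.41·π_1 + 0.37·π_2 + 0.26·π_3
Solving with the normalization constraint gives π = (0.3921, 0.3582, 0.2497).
So the stationary probability of Search is 0.3582.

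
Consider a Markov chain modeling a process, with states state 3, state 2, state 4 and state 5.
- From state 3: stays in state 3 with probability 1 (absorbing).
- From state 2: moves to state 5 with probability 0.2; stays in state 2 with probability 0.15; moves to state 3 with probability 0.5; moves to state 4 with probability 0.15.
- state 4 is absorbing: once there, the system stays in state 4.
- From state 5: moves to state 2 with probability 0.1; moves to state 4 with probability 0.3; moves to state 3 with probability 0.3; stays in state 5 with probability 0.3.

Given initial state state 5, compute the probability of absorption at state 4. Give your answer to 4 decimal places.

0.4696

Let h(s) be the probability of absorption at state 4 starting from transient state s. Then h(state 4) = 1 and h(state 3) = 0. By first-step analysis:
h(state 2) = 0.5·0 + 0.15·h(state 2) + 0.15·1 + 0.2·h(state 5)
h(state 5) = 0.3·0 + 0.1·h(state 2) + 0.3·1 + 0.3·h(state 5)
Solving: h(state 2) = 0.2870, h(state 5) = 0.4696.
Starting from state 5, the probability is 0.4696.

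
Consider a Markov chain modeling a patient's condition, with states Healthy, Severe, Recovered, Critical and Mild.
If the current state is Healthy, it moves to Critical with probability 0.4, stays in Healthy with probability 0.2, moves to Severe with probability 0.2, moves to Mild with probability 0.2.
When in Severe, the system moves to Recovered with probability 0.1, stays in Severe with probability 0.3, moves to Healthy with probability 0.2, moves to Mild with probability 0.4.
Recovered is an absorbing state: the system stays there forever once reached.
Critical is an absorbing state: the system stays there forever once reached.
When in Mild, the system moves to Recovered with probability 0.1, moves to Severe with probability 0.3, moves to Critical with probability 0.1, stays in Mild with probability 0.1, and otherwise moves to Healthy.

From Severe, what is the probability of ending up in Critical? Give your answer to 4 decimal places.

Let h(s) be the probability of absorption at Critical starting from transient state s. Then h(Critical) = 1 and h(Recovered) = 0. By first-step analysis:
h(Healthy) = 0.2·h(Healthy) + 0.2·h(Severe) + 0.4·1 + 0.2·h(Mild)
h(Severe) = 0.2·h(Healthy) + 0.3·h(Severe) + 0.1·0 + 0.4·h(Mild)
h(Mild) = 0.4·h(Healthy) + 0.3·h(Severe) + 0.1·0 + 0.1·1 + 0.1·h(Mild)
Solving: h(Healthy) = 0.8309, h(Severe) = 0.6324, h(Mild) = 0.6912.
Starting from Severe, the probability is 0.6324.

0.6324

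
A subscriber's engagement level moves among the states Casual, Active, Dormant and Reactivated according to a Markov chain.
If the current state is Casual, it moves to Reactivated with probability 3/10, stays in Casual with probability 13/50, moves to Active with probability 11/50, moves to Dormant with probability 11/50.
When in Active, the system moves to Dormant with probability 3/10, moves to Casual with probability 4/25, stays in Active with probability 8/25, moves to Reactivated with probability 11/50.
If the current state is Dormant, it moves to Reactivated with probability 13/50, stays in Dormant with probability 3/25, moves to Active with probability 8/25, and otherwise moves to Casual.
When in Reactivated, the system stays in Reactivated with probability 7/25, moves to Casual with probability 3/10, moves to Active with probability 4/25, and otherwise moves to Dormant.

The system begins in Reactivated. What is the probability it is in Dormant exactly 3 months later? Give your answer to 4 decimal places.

Propagate the distribution vector 3 months from Reactivated.
After 0 months: (0.0000, 0.0000, 0.0000, 1.0000)
After 1 month: (0.3000, 0.1600, 0.2600, 0.2800)
After 2 months: (0.2656, 0.2452, 0.2180, 0.2712)
After 3 months: (0.2550, 0.2500, 0.2287, 0.2662)
P(in Dormant after 3 months) = 0.2287

0.2287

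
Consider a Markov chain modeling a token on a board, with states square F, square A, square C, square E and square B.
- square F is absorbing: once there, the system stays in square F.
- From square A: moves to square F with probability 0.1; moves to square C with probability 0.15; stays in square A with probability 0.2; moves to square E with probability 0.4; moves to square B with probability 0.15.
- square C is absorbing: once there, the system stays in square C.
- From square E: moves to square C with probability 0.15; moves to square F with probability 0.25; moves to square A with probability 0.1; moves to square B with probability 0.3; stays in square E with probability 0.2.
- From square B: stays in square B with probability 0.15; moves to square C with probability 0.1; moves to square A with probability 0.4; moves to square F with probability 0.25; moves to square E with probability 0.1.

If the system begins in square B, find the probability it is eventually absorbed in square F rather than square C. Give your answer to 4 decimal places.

Let h(s) be the probability of absorption at square F starting from transient state s. Then h(square F) = 1 and h(square C) = 0. By first-step analysis:
h(square A) = 0.1·1 + 0.2·h(square A) + 0.15·0 + 0.4·h(square E) + 0.15·h(square B)
h(square E) = 0.25·1 + 0.1·h(square A) + 0.15·0 + 0.2·h(square E) + 0.3·h(square B)
h(square B) = 0.25·1 + 0.4·h(square A) + 0.1·0 + 0.1·h(square E) + 0.15·h(square B)
Solving: h(square A) = 0.5502, h(square E) = 0.6158, h(square B) = 0.6255.
Starting from square B, the probability is 0.6255.

0.6255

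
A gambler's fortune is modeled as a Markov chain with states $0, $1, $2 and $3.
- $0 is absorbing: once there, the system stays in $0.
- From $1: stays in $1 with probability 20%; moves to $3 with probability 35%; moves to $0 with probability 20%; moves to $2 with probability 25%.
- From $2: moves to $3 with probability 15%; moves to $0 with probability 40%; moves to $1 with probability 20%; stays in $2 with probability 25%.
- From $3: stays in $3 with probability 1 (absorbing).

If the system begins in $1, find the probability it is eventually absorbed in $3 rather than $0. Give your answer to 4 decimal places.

Let h(s) be the probability of absorption at $3 starting from transient state s. Then h($3) = 1 and h($0) = 0. By first-step analysis:
h($1) = 0.2·0 + 0.2·h($1) + 0.25·h($2) + 0.35·1
h($2) = 0.4·0 + 0.2·h($1) + 0.25·h($2) + 0.15·1
Solving: h($1) = 0.5455, h($2) = 0.3455.
Starting from $1, the probability is 0.5455.

0.5455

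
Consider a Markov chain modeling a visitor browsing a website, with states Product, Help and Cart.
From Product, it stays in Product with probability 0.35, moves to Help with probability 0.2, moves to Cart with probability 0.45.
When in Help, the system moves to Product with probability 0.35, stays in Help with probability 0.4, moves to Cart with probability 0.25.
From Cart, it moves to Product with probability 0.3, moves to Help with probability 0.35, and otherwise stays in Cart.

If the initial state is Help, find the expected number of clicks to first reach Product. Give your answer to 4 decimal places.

2.9752

Let t(s) be the expected number of clicks to first reach Product from state s, with t(Product) = 0. Conditioning on the first click:
t(Help) = 1 + 0.4·t(Help) + 0.25·t(Cart)
t(Cart) = 1 + 0.35·t(Help) + 0.35·t(Cart)
Solving: t(Help) = 2.9752, t(Cart) = 3.1405.
Expected clicks from Help to Product: 2.9752.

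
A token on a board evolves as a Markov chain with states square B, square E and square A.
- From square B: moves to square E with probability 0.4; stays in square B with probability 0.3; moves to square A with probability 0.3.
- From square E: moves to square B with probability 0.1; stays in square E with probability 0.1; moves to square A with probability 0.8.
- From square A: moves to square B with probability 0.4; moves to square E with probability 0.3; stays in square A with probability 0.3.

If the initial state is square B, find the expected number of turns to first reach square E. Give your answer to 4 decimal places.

Let t(s) be the expected number of turns to first reach square E from state s, with t(square E) = 0. Conditioning on the first turn:
t(square B) = 1 + 0.3·t(square B) + 0.3·t(square A)
t(square A) = 1 + 0.4·t(square B) + 0.3·t(square A)
Solving: t(square B) = 2.7027, t(square A) = 2.9730.
Expected turns from square B to square E: 2.7027.

2.7027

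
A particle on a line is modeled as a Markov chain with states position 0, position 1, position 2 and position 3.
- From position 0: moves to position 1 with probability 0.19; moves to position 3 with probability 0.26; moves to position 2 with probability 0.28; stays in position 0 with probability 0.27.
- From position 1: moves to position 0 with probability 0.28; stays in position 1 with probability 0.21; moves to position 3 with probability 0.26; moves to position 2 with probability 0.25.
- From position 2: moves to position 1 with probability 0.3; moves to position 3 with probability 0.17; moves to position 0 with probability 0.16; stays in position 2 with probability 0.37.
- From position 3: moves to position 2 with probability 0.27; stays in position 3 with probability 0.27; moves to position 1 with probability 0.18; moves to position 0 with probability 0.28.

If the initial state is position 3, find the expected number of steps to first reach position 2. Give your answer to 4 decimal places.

3.7174

Let t(s) be the expected number of steps to first reach position 2 from state s, with t(position 2) = 0. Conditioning on the first step:
t(position 0) = 1 + 0.27·t(position 0) + 0.19·t(position 1) + 0.26·t(position 3)
t(position 1) = 1 + 0.28·t(position 0) + 0.21·t(position 1) + 0.26·t(position 3)
t(position 3) = 1 + 0.28·t(position 0) + 0.18·t(position 1) + 0.27·t(position 3)
Solving: t(position 0) = 3.6814, t(position 1) = 3.7941, t(position 3) = 3.7174.
Expected steps from position 3 to position 2: 3.7174.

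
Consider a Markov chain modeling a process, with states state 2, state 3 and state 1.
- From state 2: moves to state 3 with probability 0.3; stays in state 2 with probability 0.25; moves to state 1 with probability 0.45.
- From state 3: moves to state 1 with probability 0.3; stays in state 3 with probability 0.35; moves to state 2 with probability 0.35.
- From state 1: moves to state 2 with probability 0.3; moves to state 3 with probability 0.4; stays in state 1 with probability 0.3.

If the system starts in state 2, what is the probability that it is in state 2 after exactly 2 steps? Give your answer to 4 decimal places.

Sum over the intermediate state after 1 step:
P = P(state 2→state 2)·P(state 2→state 2) + P(state 2→state 3)·P(state 3→state 2) + P(state 2→state 1)·P(state 1→state 2)
  = 0.25×0.25 + 0.3×0.35 + 0.45×0.3
  = 0.0625 + 0.1050 + 0.1350 = 0.3025

0.3025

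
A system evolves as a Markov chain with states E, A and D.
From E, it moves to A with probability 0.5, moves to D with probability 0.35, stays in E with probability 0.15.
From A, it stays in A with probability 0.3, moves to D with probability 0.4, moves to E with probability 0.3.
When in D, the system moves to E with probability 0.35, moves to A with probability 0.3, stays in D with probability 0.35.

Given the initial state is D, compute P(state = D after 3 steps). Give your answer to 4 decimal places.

0.3685

Propagate the distribution vector 3 steps from D.
After 0 steps: (0.0000, 0.0000, 1.0000)
After 1 step: (0.3500, 0.3000, 0.3500)
After 2 steps: (0.2650, 0.3700, 0.3650)
After 3 steps: (0.2785, 0.3530, 0.3685)
P(in D after 3 steps) = 0.3685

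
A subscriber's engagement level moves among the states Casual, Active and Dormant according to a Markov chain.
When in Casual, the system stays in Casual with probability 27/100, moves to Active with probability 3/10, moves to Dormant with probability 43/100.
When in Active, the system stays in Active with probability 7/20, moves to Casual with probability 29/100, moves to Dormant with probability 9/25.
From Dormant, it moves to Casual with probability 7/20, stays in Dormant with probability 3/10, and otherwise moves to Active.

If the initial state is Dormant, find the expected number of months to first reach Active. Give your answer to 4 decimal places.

2.9958

Let t(s) be the expected number of months to first reach Active from state s, with t(Active) = 0. Conditioning on the first month:
t(Casual) = 1 + 0.27·t(Casual) + 0.43·t(Dormant)
t(Dormant) = 1 + 0.35·t(Casual) + 0.3·t(Dormant)
Solving: t(Casual) = 3.1345, t(Dormant) = 2.9958.
Expected months from Dormant to Active: 2.9958.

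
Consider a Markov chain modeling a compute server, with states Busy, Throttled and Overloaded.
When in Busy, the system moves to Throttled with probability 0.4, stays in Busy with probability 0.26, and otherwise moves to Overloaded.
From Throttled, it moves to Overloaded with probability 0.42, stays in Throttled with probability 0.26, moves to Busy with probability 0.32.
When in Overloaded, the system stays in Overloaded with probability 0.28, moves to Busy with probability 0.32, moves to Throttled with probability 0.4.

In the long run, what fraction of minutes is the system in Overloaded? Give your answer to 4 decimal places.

Let the stationary distribution be π with π = πP and π_1 + π_2 + π_3 = 1.
π_1 = 0.26·π_1 + 0.32·π_2 + 0.32·π_3
π_2 = 0.4·π_1 + 0.26·π_2 + 0.4·π_3
Solving with the normalization constraint gives π = (0.3019, 0.3509, 0.3472).
So the stationary probability of Overloaded is 0.3472.

0.3472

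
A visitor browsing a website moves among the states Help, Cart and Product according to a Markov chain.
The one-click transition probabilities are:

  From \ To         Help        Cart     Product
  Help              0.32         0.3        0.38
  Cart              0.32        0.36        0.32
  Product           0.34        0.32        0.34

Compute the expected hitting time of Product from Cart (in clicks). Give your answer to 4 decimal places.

Let t(s) be the expected number of clicks to first reach Product from state s, with t(Product) = 0. Conditioning on the first click:
t(Help) = 1 + 0.32·t(Help) + 0.3·t(Cart)
t(Cart) = 1 + 0.32·t(Help) + 0.36·t(Cart)
Solving: t(Help) = 2.7712, t(Cart) = 2.9481.
Expected clicks from Cart to Product: 2.9481.

2.9481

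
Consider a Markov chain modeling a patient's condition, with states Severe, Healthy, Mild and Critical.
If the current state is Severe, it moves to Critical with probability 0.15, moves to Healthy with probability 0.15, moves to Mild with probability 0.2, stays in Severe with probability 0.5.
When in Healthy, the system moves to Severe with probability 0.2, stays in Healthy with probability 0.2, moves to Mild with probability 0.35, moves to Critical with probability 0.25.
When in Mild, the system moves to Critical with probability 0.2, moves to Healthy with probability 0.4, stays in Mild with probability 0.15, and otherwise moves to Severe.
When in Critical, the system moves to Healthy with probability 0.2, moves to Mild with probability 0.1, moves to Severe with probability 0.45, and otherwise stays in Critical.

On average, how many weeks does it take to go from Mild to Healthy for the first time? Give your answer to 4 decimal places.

3.7606

Let t(s) be the expected number of weeks to first reach Healthy from state s, with t(Healthy) = 0. Conditioning on the first week:
t(Severe) = 1 + 0.5·t(Severe) + 0.2·t(Mild) + 0.15·t(Critical)
t(Mild) = 1 + 0.25·t(Severe) + 0.15·t(Mild) + 0.2·t(Critical)
t(Critical) = 1 + 0.45·t(Severe) + 0.1·t(Mild) + 0.25·t(Critical)
Solving: t(Severe) = 4.9447, t(Mild) = 3.7606, t(Critical) = 4.8016.
Expected weeks from Mild to Healthy: 3.7606.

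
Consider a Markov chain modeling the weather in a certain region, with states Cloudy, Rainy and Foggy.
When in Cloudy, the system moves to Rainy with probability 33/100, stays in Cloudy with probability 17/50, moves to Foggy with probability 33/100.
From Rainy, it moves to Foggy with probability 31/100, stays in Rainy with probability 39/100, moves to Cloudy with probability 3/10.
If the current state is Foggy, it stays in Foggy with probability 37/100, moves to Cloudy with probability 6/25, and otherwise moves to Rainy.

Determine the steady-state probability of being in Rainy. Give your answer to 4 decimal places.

0.3725

Let the stationary distribution be π with π = πP and π_1 + π_2 + π_3 = 1.
π_1 = 0.34·π_1 + 0.3·π_2 + 0.24·π_3
π_2 = 0.33·π_1 + 0.39·π_2 + 0.39·π_3
Solving with the normalization constraint gives π = (0.2915, 0.3725, 0.3360).
So the stationary probability of Rainy is 0.3725.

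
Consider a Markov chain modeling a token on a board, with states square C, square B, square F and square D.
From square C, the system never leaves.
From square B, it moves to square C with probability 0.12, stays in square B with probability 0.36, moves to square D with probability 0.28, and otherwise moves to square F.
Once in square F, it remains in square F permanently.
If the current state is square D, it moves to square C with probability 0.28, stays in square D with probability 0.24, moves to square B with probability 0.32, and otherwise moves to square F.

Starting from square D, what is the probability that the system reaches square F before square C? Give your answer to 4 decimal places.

Let h(s) be the probability of absorption at square F starting from transient state s. Then h(square F) = 1 and h(square C) = 0. By first-step analysis:
h(square B) = 0.12·0 + 0.36·h(square B) + 0.24·1 + 0.28·h(square D)
h(square D) = 0.28·0 + 0.32·h(square B) + 0.16·1 + 0.24·h(square D)
Solving: h(square B) = 0.5726, h(square D) = 0.4516.
Starting from square D, the probability is 0.4516.

0.4516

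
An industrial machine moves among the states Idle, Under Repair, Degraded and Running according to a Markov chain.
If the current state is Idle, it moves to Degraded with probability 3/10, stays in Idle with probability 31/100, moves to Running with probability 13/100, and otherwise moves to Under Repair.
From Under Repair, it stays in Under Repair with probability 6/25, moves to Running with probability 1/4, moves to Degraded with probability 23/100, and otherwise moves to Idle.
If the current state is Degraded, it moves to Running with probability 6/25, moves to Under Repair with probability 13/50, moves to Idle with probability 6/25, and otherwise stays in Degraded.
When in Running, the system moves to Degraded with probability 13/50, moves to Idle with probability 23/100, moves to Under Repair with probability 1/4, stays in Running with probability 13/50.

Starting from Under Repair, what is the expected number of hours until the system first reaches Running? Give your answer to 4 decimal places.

Let t(s) be the expected number of hours to first reach Running from state s, with t(Running) = 0. Conditioning on the first hour:
t(Idle) = 1 + 0.31·t(Idle) + 0.26·t(Under Repair) + 0.3·t(Degraded)
t(Under Repair) = 1 + 0.28·t(Idle) + 0.24·t(Under Repair) + 0.23·t(Degraded)
t(Degraded) = 1 + 0.24·t(Idle) + 0.26·t(Under Repair) + 0.26·t(Degraded)
Solving: t(Idle) = 5.2512, t(Under Repair) = 4.6716, t(Degraded) = 4.6958.
Expected hours from Under Repair to Running: 4.6716.

4.6716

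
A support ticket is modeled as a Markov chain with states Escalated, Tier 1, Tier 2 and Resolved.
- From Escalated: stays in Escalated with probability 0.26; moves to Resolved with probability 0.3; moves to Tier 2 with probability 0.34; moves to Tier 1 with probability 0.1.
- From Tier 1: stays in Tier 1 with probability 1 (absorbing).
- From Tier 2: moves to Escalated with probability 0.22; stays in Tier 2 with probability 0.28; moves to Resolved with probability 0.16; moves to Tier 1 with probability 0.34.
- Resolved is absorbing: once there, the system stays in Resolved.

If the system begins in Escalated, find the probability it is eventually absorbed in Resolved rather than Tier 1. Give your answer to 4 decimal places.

Let h(s) be the probability of absorption at Resolved starting from transient state s. Then h(Resolved) = 1 and h(Tier 1) = 0. By first-step analysis:
h(Escalated) = 0.26·h(Escalated) + 0.1·0 + 0.34·h(Tier 2) + 0.3·1
h(Tier 2) = 0.22·h(Escalated) + 0.34·0 + 0.28·h(Tier 2) + 0.16·1
Solving: h(Escalated) = 0.5904, h(Tier 2) = 0.4026.
Starting from Escalated, the probability is 0.5904.

0.5904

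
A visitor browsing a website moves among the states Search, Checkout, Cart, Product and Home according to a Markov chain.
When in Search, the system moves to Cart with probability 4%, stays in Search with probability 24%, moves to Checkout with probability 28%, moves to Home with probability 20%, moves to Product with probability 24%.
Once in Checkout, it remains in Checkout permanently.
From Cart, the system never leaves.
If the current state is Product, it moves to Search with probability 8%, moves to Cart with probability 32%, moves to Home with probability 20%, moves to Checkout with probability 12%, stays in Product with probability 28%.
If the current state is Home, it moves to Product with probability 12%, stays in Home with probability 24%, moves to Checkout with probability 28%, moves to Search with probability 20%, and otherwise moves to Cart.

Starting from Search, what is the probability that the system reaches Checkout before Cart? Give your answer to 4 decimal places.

0.6566

Let h(s) be the probability of absorption at Checkout starting from transient state s. Then h(Checkout) = 1 and h(Cart) = 0. By first-step analysis:
h(Search) = 0.24·h(Search) + 0.28·1 + 0.04·0 + 0.24·h(Product) + 0.2·h(Home)
h(Product) = 0.08·h(Search) + 0.12·1 + 0.32·0 + 0.28·h(Product) + 0.2·h(Home)
h(Home) = 0.2·h(Search) + 0.28·1 + 0.16·0 + 0.12·h(Product) + 0.24·h(Home)
Solving: h(Search) = 0.6566, h(Product) = 0.4078, h(Home) = 0.6056.
Starting from Search, the probability is 0.6566.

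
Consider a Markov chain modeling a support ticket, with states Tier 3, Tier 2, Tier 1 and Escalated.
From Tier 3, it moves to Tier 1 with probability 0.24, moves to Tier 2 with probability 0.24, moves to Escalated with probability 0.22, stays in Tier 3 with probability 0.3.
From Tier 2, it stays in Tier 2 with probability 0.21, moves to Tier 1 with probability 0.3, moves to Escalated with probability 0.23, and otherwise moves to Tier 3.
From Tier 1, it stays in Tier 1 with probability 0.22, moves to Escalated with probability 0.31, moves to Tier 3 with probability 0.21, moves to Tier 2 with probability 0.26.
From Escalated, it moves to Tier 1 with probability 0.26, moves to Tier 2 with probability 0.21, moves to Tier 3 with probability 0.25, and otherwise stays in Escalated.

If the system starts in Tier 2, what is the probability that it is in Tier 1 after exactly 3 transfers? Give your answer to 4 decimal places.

Propagate the distribution vector 3 transfers from Tier 2.
After 0 transfers: (0.0000, 1.0000, 0.0000, 0.0000)
After 1 transfer: (0.2600, 0.2100, 0.3000, 0.2300)
After 2 transfers: (0.2531, 0.2328, 0.2512, 0.2629)
After 3 transfers: (0.2549, 0.2302, 0.2542, 0.2607)
P(in Tier 1 after 3 transfers) = 0.2542

0.2542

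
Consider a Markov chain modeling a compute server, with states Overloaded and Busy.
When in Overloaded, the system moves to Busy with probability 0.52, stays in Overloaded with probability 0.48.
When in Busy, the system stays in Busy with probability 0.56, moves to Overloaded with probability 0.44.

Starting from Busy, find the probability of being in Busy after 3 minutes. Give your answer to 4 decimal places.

0.5417

Propagate the distribution vector 3 minutes from Busy.
After 0 minutes: (0.0000, 1.0000)
After 1 minute: (0.4400, 0.5600)
After 2 minutes: (0.4576, 0.5424)
After 3 minutes: (0.4583, 0.5417)
P(in Busy after 3 minutes) = 0.5417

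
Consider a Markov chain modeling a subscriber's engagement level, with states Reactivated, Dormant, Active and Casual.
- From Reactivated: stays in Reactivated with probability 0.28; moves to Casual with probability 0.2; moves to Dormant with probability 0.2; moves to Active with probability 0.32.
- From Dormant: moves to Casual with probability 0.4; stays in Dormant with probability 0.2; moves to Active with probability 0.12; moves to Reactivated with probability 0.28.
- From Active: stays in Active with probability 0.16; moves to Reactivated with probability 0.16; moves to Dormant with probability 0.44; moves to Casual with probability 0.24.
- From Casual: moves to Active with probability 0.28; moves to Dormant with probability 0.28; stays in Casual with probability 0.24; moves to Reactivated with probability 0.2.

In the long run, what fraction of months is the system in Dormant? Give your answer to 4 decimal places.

Let the stationary distribution be π with π = πP and π_1 + π_2 + π_3 + π_4 = 1.
π_1 = 0.28·π_1 + 0.28·π_2 + 0.16·π_3 + 0.2·π_4
π_2 = 0.2·π_1 + 0.2·π_2 + 0.44·π_3 + 0.28·π_4
π_3 = 0.32·π_1 + 0.12·π_2 + 0.16·π_3 + 0.28·π_4
Solving with the normalization constraint gives π = (0.2317, 0.2745, 0.2191, 0.2747).
So the stationary probability of Dormant is 0.2745.

0.2745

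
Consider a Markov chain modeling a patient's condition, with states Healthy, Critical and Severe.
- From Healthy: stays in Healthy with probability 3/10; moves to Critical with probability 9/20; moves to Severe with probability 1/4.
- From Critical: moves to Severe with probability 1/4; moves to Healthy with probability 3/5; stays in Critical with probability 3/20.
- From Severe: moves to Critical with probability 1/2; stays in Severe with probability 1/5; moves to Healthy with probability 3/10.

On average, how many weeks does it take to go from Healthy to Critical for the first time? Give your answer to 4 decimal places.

2.1649

Let t(s) be the expected number of weeks to first reach Critical from state s, with t(Critical) = 0. Conditioning on the first week:
t(Healthy) = 1 + 0.3·t(Healthy) + 0.25·t(Severe)
t(Severe) = 1 + 0.3·t(Healthy) + 0.2·t(Severe)
Solving: t(Healthy) = 2.1649, t(Severe) = 2.0619.
Expected weeks from Healthy to Critical: 2.1649.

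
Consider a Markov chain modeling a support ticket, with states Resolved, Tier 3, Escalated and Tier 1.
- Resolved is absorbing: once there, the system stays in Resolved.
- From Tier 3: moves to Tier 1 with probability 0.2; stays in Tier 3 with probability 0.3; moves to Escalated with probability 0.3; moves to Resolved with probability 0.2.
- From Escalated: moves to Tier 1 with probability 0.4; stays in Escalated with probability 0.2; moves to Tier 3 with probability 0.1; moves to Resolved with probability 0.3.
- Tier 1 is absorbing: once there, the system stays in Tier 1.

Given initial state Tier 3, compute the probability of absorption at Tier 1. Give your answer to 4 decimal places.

0.5283

Let h(s) be the probability of absorption at Tier 1 starting from transient state s. Then h(Tier 1) = 1 and h(Resolved) = 0. By first-step analysis:
h(Tier 3) = 0.2·0 + 0.3·h(Tier 3) + 0.3·h(Escalated) + 0.2·1
h(Escalated) = 0.3·0 + 0.1·h(Tier 3) + 0.2·h(Escalated) + 0.4·1
Solving: h(Tier 3) = 0.5283, h(Escalated) = 0.5660.
Starting from Tier 3, the probability is 0.5283.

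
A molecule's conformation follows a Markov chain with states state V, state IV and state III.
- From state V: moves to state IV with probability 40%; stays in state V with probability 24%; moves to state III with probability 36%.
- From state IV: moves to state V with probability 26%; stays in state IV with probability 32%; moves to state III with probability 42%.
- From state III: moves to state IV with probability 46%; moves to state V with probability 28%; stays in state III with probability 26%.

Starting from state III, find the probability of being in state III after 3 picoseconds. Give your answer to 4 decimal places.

Propagate the distribution vector 3 picoseconds from state III.
After 0 picoseconds: (0.0000, 0.0000, 1.0000)
After 1 picosecond: (0.2800, 0.4600, 0.2600)
After 2 picoseconds: (0.2596, 0.3788, 0.3616)
After 3 picoseconds: (0.2620, 0.3914, 0.3466)
P(in state III after 3 picoseconds) = 0.3466

0.3466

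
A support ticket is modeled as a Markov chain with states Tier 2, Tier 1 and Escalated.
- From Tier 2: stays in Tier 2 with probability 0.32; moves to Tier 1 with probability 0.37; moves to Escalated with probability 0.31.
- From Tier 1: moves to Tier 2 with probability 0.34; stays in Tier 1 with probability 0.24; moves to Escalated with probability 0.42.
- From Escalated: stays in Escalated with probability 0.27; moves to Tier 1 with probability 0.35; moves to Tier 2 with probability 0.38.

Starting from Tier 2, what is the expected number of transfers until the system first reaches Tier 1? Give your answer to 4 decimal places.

Let t(s) be the expected number of transfers to first reach Tier 1 from state s, with t(Tier 1) = 0. Conditioning on the first transfer:
t(Tier 2) = 1 + 0.32·t(Tier 2) + 0.31·t(Escalated)
t(Escalated) = 1 + 0.38·t(Tier 2) + 0.27·t(Escalated)
Solving: t(Tier 2) = 2.7470, t(Escalated) = 2.7998.
Expected transfers from Tier 2 to Tier 1: 2.7470.

2.7470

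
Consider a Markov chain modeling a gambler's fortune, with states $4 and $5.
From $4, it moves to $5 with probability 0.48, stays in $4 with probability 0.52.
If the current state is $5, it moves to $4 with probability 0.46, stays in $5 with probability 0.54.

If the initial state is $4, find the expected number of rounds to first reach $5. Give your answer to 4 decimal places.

2.0833

Let t(s) be the expected number of rounds to first reach $5 from state s, with t($5) = 0. Conditioning on the first round:
t($4) = 1 + 0.52·t($4)
Solving: t($4) = 2.0833.
Expected rounds from $4 to $5: 2.0833.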